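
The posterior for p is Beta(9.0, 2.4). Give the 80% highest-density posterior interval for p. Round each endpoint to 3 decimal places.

The posterior is unimodal and skewed, so the HPD interval has equal density at both endpoints and is the shortest 80% interval.
Solving f(0.675) = f(0.955) with F(0.955) − F(0.675) = 0.80 gives [0.675, 0.955].
For comparison, the equal-tailed interval is [0.629, 0.926]; the HPD is narrower and shifted toward the mode.

[0.675, 0.955]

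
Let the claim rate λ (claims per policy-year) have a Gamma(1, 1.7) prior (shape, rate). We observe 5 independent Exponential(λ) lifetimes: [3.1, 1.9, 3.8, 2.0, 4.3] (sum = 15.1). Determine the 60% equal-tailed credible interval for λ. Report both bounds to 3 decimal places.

Posterior: Gamma(1+5, 1.7+15.1) = Gamma(6, 16.8) (shape, rate).
Equal-tailed 60% interval: Gamma(6, 16.8) quantiles at 0.2 and 0.8.
Posterior mean ≈ 0.357, SD ≈ 0.146; a Normal approximation gives roughly [0.234, 0.480].
Exact: lower = 0.232; upper = 0.471.

[0.232, 0.471]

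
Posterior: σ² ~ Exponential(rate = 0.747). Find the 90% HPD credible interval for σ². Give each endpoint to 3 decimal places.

The exponential density is strictly decreasing on [0, ∞), so the HPD interval is anchored at 0: [0, q] with P(σ² ≤ q) = 0.90.
q = −ln(1 − 0.90) / 0.747 = 2.3026 / 0.747 = 3.082.

[0.000, 3.082]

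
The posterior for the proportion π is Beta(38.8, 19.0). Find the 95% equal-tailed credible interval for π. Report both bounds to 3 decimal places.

[0.546, 0.785]

Posterior: Beta(38.8, 19.0).
Equal-tailed 95% interval: the 0.025 and 0.975 quantiles of Beta(38.8, 19.0).
Posterior mean ≈ 0.671, SD ≈ 0.061; a Normal approximation gives roughly [0.551, 0.791].
Exact: F⁻¹(0.025) = 0.546; F⁻¹(0.975) = 0.785.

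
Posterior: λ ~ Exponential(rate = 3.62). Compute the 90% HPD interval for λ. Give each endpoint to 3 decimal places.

[0.000, 0.636]

The exponential density is strictly decreasing on [0, ∞), so the HPD interval is anchored at 0: [0, q] with P(λ ≤ q) = 0.90.
q = −ln(1 − 0.90) / 3.62 = 2.3026 / 3.62 = 0.636.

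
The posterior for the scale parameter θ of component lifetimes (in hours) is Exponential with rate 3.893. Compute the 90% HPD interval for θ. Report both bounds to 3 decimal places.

[0.000, 0.591]

The exponential density is strictly decreasing on [0, ∞), so the HPD interval is anchored at 0: [0, q] with P(θ ≤ q) = 0.90.
q = −ln(1 − 0.90) / 3.893 = 2.3026 / 3.893 = 0.591.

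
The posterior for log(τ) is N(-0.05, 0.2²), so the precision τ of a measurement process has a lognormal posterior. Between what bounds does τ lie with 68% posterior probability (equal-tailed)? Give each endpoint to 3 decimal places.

[0.780, 1.161]

On the log scale the 68% interval is -0.05 ± 0.994 × 0.2 = [-0.2489, 0.1489].
Exponentiate: [e^-0.2489, e^0.1489] = [0.780, 1.161].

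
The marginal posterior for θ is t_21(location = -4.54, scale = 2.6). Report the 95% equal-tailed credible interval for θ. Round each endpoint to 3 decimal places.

The t_21 distribution is symmetric; the 95% interval is -4.54 ± t·2.6 with t_{0.975,21} = 2.080.
Half-width: 2.080 × 2.6 = 5.407.
-4.54 − 5.407 = -9.947; -4.54 + 5.407 = 0.867.

[-9.947, 0.867]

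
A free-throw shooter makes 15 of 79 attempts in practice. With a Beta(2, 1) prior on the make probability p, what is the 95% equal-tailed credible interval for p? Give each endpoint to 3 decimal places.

Posterior: Beta(2+15, 1+64) = Beta(17, 65).
Equal-tailed 95% interval: the 0.025 and 0.975 quantiles of Beta(17, 65).
Posterior mean ≈ 0.207, SD ≈ 0.044; a Normal approximation gives roughly [0.120, 0.295].
Exact: F⁻¹(0.025) = 0.127; F⁻¹(0.975) = 0.301.

[0.127, 0.301]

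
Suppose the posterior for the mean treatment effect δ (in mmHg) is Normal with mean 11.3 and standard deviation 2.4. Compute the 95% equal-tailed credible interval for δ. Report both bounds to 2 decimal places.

The posterior is symmetric, so the 95% equal-tailed interval is δ = 11.3 ± z·2.4 with z = 1.960.
Half-width: 1.960 × 2.4 = 4.70.
11.3 − 4.70 = 6.60; 11.3 + 4.70 = 16.00.

[6.60, 16.00]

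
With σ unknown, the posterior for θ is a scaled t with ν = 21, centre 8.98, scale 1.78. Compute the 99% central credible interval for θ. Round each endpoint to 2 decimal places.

The t_21 distribution is symmetric; the 99% interval is 8.98 ± t·1.78 with t_{0.995,21} = 2.831.
Half-width: 2.831 × 1.78 = 5.04.
8.98 − 5.04 = 3.94; 8.98 + 5.04 = 14.02.

[3.94, 14.02]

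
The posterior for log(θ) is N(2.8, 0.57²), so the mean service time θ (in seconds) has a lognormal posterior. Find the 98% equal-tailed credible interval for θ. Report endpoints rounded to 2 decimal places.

On the log scale the 98% interval is 2.8 ± 2.326 × 0.57 = [1.4740, 4.1260].
Exponentiate: [e^1.4740, e^4.1260] = [4.37, 61.93].

[4.37, 61.93]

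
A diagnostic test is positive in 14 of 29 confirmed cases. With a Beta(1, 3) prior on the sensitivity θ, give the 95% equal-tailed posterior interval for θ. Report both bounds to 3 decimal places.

Posterior: Beta(1+14, 3+15) = Beta(15, 18).
Equal-tailed 95% interval: the 0.025 and 0.975 quantiles of Beta(15, 18).
Posterior mean ≈ 0.455, SD ≈ 0.085; a Normal approximation gives roughly [0.287, 0.622].
Exact: F⁻¹(0.025) = 0.291; F⁻¹(0.975) = 0.623.

[0.291, 0.623]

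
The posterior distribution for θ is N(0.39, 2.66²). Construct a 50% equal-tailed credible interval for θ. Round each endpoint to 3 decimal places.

The posterior is symmetric, so the 50% equal-tailed interval is θ = 0.39 ± z·2.66 with z = 0.674.
Half-width: 0.674 × 2.66 = 1.794.
0.39 − 1.794 = -1.404; 0.39 + 1.794 = 2.184.

[-1.404, 2.184]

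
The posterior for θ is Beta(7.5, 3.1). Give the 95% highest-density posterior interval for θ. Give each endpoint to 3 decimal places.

[0.448, 0.945]

The posterior is unimodal and skewed, so the HPD interval has equal density at both endpoints and is the shortest 95% interval.
Solving f(0.448) = f(0.945) with F(0.945) − F(0.448) = 0.95 gives [0.448, 0.945].
For comparison, the equal-tailed interval is [0.417, 0.925]; the HPD is narrower and shifted toward the mode.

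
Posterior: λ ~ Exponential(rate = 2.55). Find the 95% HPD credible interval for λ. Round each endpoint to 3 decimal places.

[0.000, 1.175]

The exponential density is strictly decreasing on [0, ∞), so the HPD interval is anchored at 0: [0, q] with P(λ ≤ q) = 0.95.
q = −ln(1 − 0.95) / 2.55 = 2.9957 / 2.55 = 1.175.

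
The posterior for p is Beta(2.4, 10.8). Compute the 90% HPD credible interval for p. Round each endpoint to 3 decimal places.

The posterior is unimodal and skewed, so the HPD interval has equal density at both endpoints and is the shortest 90% interval.
Solving f(0.023) = f(0.333) with F(0.333) − F(0.023) = 0.90 gives [0.023, 0.333].
For comparison, the equal-tailed interval is [0.045, 0.375]; the HPD is narrower and shifted toward the mode.

[0.023, 0.333]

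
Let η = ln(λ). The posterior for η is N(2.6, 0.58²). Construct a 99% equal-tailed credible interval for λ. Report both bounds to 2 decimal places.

[3.02, 59.98]

On the log scale the 99% interval is 2.6 ± 2.576 × 0.58 = [1.1060, 4.0940].
Exponentiate: [e^1.1060, e^4.0940] = [3.02, 59.98].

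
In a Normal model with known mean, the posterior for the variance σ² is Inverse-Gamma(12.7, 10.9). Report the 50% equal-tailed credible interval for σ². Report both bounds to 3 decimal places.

Inverse-Gamma(12.7, 10.9) quantiles: F⁻¹(0.25) and F⁻¹(0.75).
Equivalently, 1/σ² ~ Gamma(12.7, rate = 10.9); invert its 0.75 and 0.25 quantiles.
Posterior mean ≈ 0.932, SD ≈ 0.285; a Normal approximation gives roughly [0.740, 1.124].
Exact: lower = 0.732; upper = 1.074.

[0.732, 1.074]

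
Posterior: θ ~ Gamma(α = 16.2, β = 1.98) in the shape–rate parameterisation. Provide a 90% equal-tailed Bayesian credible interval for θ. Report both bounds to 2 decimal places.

Posterior: Gamma(shape 16.2, rate 1.98).
Equal-tailed 90% interval: Gamma(16.2, 1.98) quantiles at 0.05 and 0.95.
Posterior mean ≈ 8.18, SD ≈ 2.03; a Normal approximation gives roughly [4.84, 11.53].
Exact: lower = 5.15; upper = 11.79.

[5.15, 11.79]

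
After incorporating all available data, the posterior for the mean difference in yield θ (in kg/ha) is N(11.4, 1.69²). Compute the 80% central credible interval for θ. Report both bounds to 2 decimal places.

The posterior is symmetric, so the 80% equal-tailed interval is θ = 11.4 ± z·1.69 with z = 1.282.
Half-width: 1.282 × 1.69 = 2.17.
11.4 − 2.17 = 9.23; 11.4 + 2.17 = 13.57.

[9.23, 13.57]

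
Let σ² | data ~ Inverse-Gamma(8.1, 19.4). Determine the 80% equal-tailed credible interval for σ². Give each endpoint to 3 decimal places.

Inverse-Gamma(8.1, 19.4) quantiles: F⁻¹(0.1) and F⁻¹(0.9).
Equivalently, 1/σ² ~ Gamma(8.1, rate = 19.4); invert its 0.9 and 0.1 quantiles.
Posterior mean ≈ 2.732, SD ≈ 1.106; a Normal approximation gives roughly [1.315, 4.150].
Exact: lower = 1.631; upper = 4.099.

[1.631, 4.099]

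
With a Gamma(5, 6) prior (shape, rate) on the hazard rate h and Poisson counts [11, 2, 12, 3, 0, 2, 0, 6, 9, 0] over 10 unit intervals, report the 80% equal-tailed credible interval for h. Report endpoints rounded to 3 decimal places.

Posterior: Gamma(5+45, 6+10) = Gamma(50, 16) (shape, rate).
Equal-tailed 80% interval: Gamma(50, 16) quantiles at 0.1 and 0.9.
Posterior mean ≈ 3.125, SD ≈ 0.442; a Normal approximation gives roughly [2.559, 3.691].
Exact: lower = 2.574; upper = 3.703.

[2.574, 3.703]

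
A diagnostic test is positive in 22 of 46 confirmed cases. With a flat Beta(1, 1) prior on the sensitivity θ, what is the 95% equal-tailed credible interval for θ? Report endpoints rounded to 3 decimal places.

Posterior: Beta(1+22, 1+24) = Beta(23, 25).
Equal-tailed 95% interval: the 0.025 and 0.975 quantiles of Beta(23, 25).
Posterior mean ≈ 0.479, SD ≈ 0.071; a Normal approximation gives roughly [0.339, 0.619].
Exact: F⁻¹(0.025) = 0.341; F⁻¹(0.975) = 0.619.

[0.341, 0.619]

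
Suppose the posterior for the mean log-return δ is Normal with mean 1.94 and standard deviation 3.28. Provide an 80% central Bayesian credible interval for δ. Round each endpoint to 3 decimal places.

The posterior is symmetric, so the 80% equal-tailed interval is δ = 1.94 ± z·3.28 with z = 1.282.
Half-width: 1.282 × 3.28 = 4.203.
1.94 − 4.203 = -2.263; 1.94 + 4.203 = 6.143.

[-2.263, 6.143]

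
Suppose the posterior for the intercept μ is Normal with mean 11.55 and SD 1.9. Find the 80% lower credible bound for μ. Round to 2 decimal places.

9.95

Need L with P(μ ≥ L) = 0.80: L = 11.55 − z_{0.2}·1.9.
z = 0.842; L = 11.55 − 0.842 × 1.9 = 9.95.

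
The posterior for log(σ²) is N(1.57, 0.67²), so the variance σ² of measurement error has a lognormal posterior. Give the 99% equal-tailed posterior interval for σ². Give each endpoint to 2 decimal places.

[0.86, 27.00]

On the log scale the 99% interval is 1.57 ± 2.576 × 0.67 = [-0.1558, 3.2958].
Exponentiate: [e^-0.1558, e^3.2958] = [0.86, 27.00].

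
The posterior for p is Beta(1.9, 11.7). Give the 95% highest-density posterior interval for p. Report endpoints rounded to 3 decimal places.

The posterior is unimodal and skewed, so the HPD interval has equal density at both endpoints and is the shortest 95% interval.
Solving f(0.004) = f(0.316) with F(0.316) − F(0.004) = 0.95 gives [0.004, 0.316].
For comparison, the equal-tailed interval is [0.017, 0.359]; the HPD is narrower and shifted toward the mode.

[0.004, 0.316]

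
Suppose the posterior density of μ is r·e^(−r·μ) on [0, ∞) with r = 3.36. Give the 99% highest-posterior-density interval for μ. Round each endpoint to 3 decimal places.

The exponential density is strictly decreasing on [0, ∞), so the HPD interval is anchored at 0: [0, q] with P(μ ≤ q) = 0.99.
q = −ln(1 − 0.99) / 3.36 = 4.6052 / 3.36 = 1.371.

[0.000, 1.371]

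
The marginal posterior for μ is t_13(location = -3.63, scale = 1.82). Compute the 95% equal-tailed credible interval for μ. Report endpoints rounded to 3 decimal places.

The t_13 distribution is symmetric; the 95% interval is -3.63 ± t·1.82 with t_{0.975,13} = 2.160.
Half-width: 2.160 × 1.82 = 3.932.
-3.63 − 3.932 = -7.562; -3.63 + 3.932 = 0.302.

[-7.562, 0.302]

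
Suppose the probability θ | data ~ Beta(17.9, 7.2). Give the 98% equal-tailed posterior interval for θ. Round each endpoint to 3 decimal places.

[0.488, 0.890]

Posterior: Beta(17.9, 7.2).
Equal-tailed 98% interval: the 0.01 and 0.99 quantiles of Beta(17.9, 7.2).
Posterior mean ≈ 0.713, SD ≈ 0.089; a Normal approximation gives roughly [0.507, 0.919].
Exact: F⁻¹(0.01) = 0.488; F⁻¹(0.99) = 0.890.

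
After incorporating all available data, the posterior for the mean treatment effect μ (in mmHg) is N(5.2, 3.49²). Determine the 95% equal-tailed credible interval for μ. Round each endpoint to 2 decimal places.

[-1.64, 12.04]

The posterior is symmetric, so the 95% equal-tailed interval is μ = 5.2 ± z·3.49 with z = 1.960.
Half-width: 1.960 × 3.49 = 6.84.
5.2 − 6.84 = -1.64; 5.2 + 6.84 = 12.04.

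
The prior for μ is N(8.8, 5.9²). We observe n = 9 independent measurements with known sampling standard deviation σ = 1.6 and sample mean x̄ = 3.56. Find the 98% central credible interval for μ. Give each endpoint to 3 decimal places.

Posterior precision = 1/5.9² + 9/1.6² = 0.0287 + 3.5156 = 3.5444, so posterior SD = 0.5312.
Posterior mean = (8.8/5.9² + 9·3.56/1.6²) / 3.5444 = 3.6025.
Interval: 3.6025 ± 2.326 × 0.5312 → [2.367, 4.838].

[2.367, 4.838]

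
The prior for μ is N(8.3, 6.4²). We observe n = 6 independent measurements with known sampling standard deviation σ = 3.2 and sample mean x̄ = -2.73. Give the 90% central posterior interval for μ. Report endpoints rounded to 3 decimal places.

Posterior precision = 1/6.4² + 6/3.2² = 0.0244 + 0.5859 = 0.6104, so posterior SD = 1.2800.
Posterior mean = (8.3/6.4² + 6·-2.73/3.2²) / 0.6104 = -2.2888.
Interval: -2.2888 ± 1.645 × 1.2800 → [-4.394, -0.183].

[-4.394, -0.183]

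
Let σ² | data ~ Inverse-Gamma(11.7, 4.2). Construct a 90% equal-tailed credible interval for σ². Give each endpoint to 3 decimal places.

[0.235, 0.627]

Inverse-Gamma(11.7, 4.2) quantiles: F⁻¹(0.05) and F⁻¹(0.95).
Equivalently, 1/σ² ~ Gamma(11.7, rate = 4.2); invert its 0.95 and 0.05 quantiles.
Posterior mean ≈ 0.393, SD ≈ 0.126; a Normal approximation gives roughly [0.185, 0.600].
Exact: lower = 0.235; upper = 0.627.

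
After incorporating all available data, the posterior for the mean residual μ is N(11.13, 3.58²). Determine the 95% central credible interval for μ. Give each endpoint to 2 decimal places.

[4.11, 18.15]

The posterior is symmetric, so the 95% equal-tailed interval is μ = 11.13 ± z·3.58 with z = 1.960.
Half-width: 1.960 × 3.58 = 7.02.
11.13 − 7.02 = 4.11; 11.13 + 7.02 = 18.15.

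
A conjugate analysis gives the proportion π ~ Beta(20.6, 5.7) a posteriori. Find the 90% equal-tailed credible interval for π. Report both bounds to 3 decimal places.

Posterior: Beta(20.6, 5.7).
Equal-tailed 90% interval: the 0.05 and 0.95 quantiles of Beta(20.6, 5.7).
Posterior mean ≈ 0.783, SD ≈ 0.079; a Normal approximation gives roughly [0.654, 0.913].
Exact: F⁻¹(0.05) = 0.642; F⁻¹(0.95) = 0.900.

[0.642, 0.900]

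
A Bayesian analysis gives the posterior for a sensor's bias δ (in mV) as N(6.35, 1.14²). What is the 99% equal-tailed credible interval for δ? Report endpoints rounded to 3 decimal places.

The posterior is symmetric, so the 99% equal-tailed interval is δ = 6.35 ± z·1.14 with z = 2.576.
Half-width: 2.576 × 1.14 = 2.936.
6.35 − 2.936 = 3.414; 6.35 + 2.936 = 9.286.

[3.414, 9.286]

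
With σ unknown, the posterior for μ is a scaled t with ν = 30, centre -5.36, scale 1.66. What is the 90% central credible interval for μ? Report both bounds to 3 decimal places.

The t_30 distribution is symmetric; the 90% interval is -5.36 ± t·1.66 with t_{0.95,30} = 1.697.
Half-width: 1.697 × 1.66 = 2.817.
-5.36 − 2.817 = -8.177; -5.36 + 2.817 = -2.543.

[-8.177, -2.543]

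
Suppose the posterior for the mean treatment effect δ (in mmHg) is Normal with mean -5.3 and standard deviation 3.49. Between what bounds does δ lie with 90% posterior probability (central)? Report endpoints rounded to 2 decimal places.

The posterior is symmetric, so the 90% equal-tailed interval is δ = -5.3 ± z·3.49 with z = 1.645.
Half-width: 1.645 × 3.49 = 5.74.
-5.3 − 5.74 = -11.04; -5.3 + 5.74 = 0.44.

[-11.04, 0.44]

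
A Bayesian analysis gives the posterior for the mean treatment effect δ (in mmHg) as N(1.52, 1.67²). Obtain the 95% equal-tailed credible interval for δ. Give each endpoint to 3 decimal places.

The posterior is symmetric, so the 95% equal-tailed interval is δ = 1.52 ± z·1.67 with z = 1.960.
Half-width: 1.960 × 1.67 = 3.273.
1.52 − 3.273 = -1.753; 1.52 + 3.273 = 4.793.

[-1.753, 4.793]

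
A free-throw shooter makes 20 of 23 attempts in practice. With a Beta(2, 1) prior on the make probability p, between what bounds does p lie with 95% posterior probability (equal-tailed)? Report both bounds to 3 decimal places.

Posterior: Beta(2+20, 1+3) = Beta(22, 4).
Equal-tailed 95% interval: the 0.025 and 0.975 quantiles of Beta(22, 4).
Posterior mean ≈ 0.846, SD ≈ 0.069; a Normal approximation gives roughly [0.710, 0.982].
Exact: F⁻¹(0.025) = 0.688; F⁻¹(0.975) = 0.955.

[0.688, 0.955]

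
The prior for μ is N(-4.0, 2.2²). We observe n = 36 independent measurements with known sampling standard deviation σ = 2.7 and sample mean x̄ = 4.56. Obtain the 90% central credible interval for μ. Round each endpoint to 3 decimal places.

Posterior precision = 1/2.2² + 36/2.7² = 0.2066 + 4.9383 = 5.1449, so posterior SD = 0.4409.
Posterior mean = (-4.0/2.2² + 36·4.56/2.7²) / 5.1449 = 4.2162.
Interval: 4.2162 ± 1.645 × 0.4409 → [3.491, 4.941].

[3.491, 4.941]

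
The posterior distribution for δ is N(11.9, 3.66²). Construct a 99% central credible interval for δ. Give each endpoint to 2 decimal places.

The posterior is symmetric, so the 99% equal-tailed interval is δ = 11.9 ± z·3.66 with z = 2.576.
Half-width: 2.576 × 3.66 = 9.43.
11.9 − 9.43 = 2.47; 11.9 + 9.43 = 21.33.

[2.47, 21.33]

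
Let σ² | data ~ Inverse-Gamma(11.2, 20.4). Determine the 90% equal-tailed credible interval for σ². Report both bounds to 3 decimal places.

Inverse-Gamma(11.2, 20.4) quantiles: F⁻¹(0.05) and F⁻¹(0.95).
Equivalently, 1/σ² ~ Gamma(11.2, rate = 20.4); invert its 0.95 and 0.05 quantiles.
Posterior mean ≈ 2.000, SD ≈ 0.659; a Normal approximation gives roughly [0.915, 3.085].
Exact: lower = 1.185; upper = 3.228.

[1.185, 3.228]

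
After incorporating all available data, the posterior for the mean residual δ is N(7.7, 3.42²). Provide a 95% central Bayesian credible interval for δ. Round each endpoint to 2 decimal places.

The posterior is symmetric, so the 95% equal-tailed interval is δ = 7.7 ± z·3.42 with z = 1.960.
Half-width: 1.960 × 3.42 = 6.70.
7.7 − 6.70 = 1.00; 7.7 + 6.70 = 14.40.

[1.00, 14.40]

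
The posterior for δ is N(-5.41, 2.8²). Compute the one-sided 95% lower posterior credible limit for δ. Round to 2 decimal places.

-10.02

Need L with P(δ ≥ L) = 0.95: L = -5.41 − z_{0.05}·2.8.
z = 1.645; L = -5.41 − 1.645 × 2.8 = -10.02.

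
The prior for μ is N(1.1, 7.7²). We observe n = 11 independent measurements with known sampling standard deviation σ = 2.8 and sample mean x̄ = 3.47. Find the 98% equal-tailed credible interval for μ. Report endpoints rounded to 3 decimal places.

Posterior precision = 1/7.7² + 11/2.8² = 0.0169 + 1.4031 = 1.4199, so posterior SD = 0.8392.
Posterior mean = (1.1/7.7² + 11·3.47/2.8²) / 1.4199 = 3.4418.
Interval: 3.4418 ± 2.326 × 0.8392 → [1.490, 5.394].

[1.490, 5.394]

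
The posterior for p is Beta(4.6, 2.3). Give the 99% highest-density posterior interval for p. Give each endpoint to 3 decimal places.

[0.241, 0.985]

The posterior is unimodal and skewed, so the HPD interval has equal density at both endpoints and is the shortest 99% interval.
Solving f(0.241) = f(0.985) with F(0.985) − F(0.241) = 0.99 gives [0.241, 0.985].
For comparison, the equal-tailed interval is [0.210, 0.970]; the HPD is narrower and shifted toward the mode.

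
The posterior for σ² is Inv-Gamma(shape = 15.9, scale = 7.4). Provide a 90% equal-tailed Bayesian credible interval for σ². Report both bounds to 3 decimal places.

Inverse-Gamma(15.9, 7.4) quantiles: F⁻¹(0.05) and F⁻¹(0.95).
Equivalently, 1/σ² ~ Gamma(15.9, rate = 7.4); invert its 0.95 and 0.05 quantiles.
Posterior mean ≈ 0.497, SD ≈ 0.133; a Normal approximation gives roughly [0.278, 0.716].
Exact: lower = 0.322; upper = 0.743.

[0.322, 0.743]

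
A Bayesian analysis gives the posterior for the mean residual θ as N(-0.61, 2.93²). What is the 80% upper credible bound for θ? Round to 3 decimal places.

1.856

Need U with P(θ ≤ U) = 0.80: U = -0.61 + z_{0.2}·2.93.
z = 0.842; U = -0.61 + 0.842 × 2.93 = 1.856.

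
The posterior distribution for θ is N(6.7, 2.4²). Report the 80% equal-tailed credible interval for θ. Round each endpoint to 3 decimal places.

The posterior is symmetric, so the 80% equal-tailed interval is θ = 6.7 ± z·2.4 with z = 1.282.
Half-width: 1.282 × 2.4 = 3.076.
6.7 − 3.076 = 3.624; 6.7 + 3.076 = 9.776.

[3.624, 9.776]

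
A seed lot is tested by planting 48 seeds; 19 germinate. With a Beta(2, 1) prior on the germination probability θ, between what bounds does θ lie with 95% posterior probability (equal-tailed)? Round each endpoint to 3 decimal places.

Posterior: Beta(2+19, 1+29) = Beta(21, 30).
Equal-tailed 95% interval: the 0.025 and 0.975 quantiles of Beta(21, 30).
Posterior mean ≈ 0.412, SD ≈ 0.068; a Normal approximation gives roughly [0.278, 0.546].
Exact: F⁻¹(0.025) = 0.282; F⁻¹(0.975) = 0.548.

[0.282, 0.548]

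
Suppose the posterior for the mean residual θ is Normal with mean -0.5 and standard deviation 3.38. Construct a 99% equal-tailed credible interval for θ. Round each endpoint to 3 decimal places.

[-9.206, 8.206]

The posterior is symmetric, so the 99% equal-tailed interval is θ = -0.5 ± z·3.38 with z = 2.576.
Half-width: 2.576 × 3.38 = 8.706.
-0.5 − 8.706 = -9.206; -0.5 + 8.706 = 8.206.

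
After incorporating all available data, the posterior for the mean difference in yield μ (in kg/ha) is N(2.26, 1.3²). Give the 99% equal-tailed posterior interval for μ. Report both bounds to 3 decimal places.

The posterior is symmetric, so the 99% equal-tailed interval is μ = 2.26 ± z·1.3 with z = 2.576.
Half-width: 2.576 × 1.3 = 3.349.
2.26 − 3.349 = -1.089; 2.26 + 3.349 = 5.609.

[-1.089, 5.609]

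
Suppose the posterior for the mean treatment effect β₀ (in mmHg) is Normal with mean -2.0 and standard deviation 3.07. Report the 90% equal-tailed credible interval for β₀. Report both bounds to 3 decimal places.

[-7.050, 3.050]

The posterior is symmetric, so the 90% equal-tailed interval is β₀ = -2.0 ± z·3.07 with z = 1.645.
Half-width: 1.645 × 3.07 = 5.050.
-2.0 − 5.050 = -7.050; -2.0 + 5.050 = 3.050.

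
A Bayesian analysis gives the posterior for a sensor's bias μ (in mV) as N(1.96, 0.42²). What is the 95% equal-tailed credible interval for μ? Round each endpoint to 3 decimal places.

The posterior is symmetric, so the 95% equal-tailed interval is μ = 1.96 ± z·0.42 with z = 1.960.
Half-width: 1.960 × 0.42 = 0.823.
1.96 − 0.823 = 1.137; 1.96 + 0.823 = 2.783.

[1.137, 2.783]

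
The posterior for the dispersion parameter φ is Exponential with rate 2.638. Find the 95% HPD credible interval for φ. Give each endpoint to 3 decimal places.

[0.000, 1.136]

The exponential density is strictly decreasing on [0, ∞), so the HPD interval is anchored at 0: [0, q] with P(φ ≤ q) = 0.95.
q = −ln(1 − 0.95) / 2.638 = 2.9957 / 2.638 = 1.136.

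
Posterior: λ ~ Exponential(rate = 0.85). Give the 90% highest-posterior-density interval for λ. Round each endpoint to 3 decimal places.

[0.000, 2.709]

The exponential density is strictly decreasing on [0, ∞), so the HPD interval is anchored at 0: [0, q] with P(λ ≤ q) = 0.90.
q = −ln(1 − 0.90) / 0.85 = 2.3026 / 0.85 = 2.709.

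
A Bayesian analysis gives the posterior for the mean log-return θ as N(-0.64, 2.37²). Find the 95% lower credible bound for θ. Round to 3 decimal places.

-4.538

Need L with P(θ ≥ L) = 0.95: L = -0.64 − z_{0.05}·2.37.
z = 1.645; L = -0.64 − 1.645 × 2.37 = -4.538.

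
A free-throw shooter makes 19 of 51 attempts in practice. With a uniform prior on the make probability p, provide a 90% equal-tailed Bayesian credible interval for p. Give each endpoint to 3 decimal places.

[0.271, 0.489]

Posterior: Beta(1+19, 1+32) = Beta(20, 33).
Equal-tailed 90% interval: the 0.05 and 0.95 quantiles of Beta(20, 33).
Posterior mean ≈ 0.377, SD ≈ 0.066; a Normal approximation gives roughly [0.269, 0.486].
Exact: F⁻¹(0.05) = 0.271; F⁻¹(0.95) = 0.489.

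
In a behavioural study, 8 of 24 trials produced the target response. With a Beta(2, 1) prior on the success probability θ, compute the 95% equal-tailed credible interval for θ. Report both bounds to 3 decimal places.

[0.202, 0.557]

Posterior: Beta(2+8, 1+16) = Beta(10, 17).
Equal-tailed 95% interval: the 0.025 and 0.975 quantiles of Beta(10, 17).
Posterior mean ≈ 0.370, SD ≈ 0.091; a Normal approximation gives roughly [0.192, 0.549].
Exact: F⁻¹(0.025) = 0.202; F⁻¹(0.975) = 0.557.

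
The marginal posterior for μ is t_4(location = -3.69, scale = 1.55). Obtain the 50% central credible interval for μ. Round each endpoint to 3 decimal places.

The t_4 distribution is symmetric; the 50% interval is -3.69 ± t·1.55 with t_{0.75,4} = 0.741.
Half-width: 0.741 × 1.55 = 1.148.
-3.69 − 1.148 = -4.838; -3.69 + 1.148 = -2.542.

[-4.838, -2.542]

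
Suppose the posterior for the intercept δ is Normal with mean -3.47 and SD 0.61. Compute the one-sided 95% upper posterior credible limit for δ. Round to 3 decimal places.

Need U with P(δ ≤ U) = 0.95: U = -3.47 + z_{0.05}·0.61.
z = 1.645; U = -3.47 + 1.645 × 0.61 = -2.467.

-2.467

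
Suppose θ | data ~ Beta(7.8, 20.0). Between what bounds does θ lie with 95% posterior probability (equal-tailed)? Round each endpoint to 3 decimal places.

[0.133, 0.458]

Posterior: Beta(7.8, 20.0).
Equal-tailed 95% interval: the 0.025 and 0.975 quantiles of Beta(7.8, 20.0).
Posterior mean ≈ 0.281, SD ≈ 0.084; a Normal approximation gives roughly [0.116, 0.445].
Exact: F⁻¹(0.025) = 0.133; F⁻¹(0.975) = 0.458.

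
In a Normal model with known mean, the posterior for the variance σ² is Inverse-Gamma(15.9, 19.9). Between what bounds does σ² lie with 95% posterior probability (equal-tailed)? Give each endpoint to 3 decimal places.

[0.808, 2.194]

Inverse-Gamma(15.9, 19.9) quantiles: F⁻¹(0.025) and F⁻¹(0.975).
Equivalently, 1/σ² ~ Gamma(15.9, rate = 19.9); invert its 0.975 and 0.025 quantiles.
Posterior mean ≈ 1.336, SD ≈ 0.358; a Normal approximation gives roughly [0.633, 2.038].
Exact: lower = 0.808; upper = 2.194.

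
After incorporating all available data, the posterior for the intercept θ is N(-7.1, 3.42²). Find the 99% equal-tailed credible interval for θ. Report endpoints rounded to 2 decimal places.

[-15.91, 1.71]

The posterior is symmetric, so the 99% equal-tailed interval is θ = -7.1 ± z·3.42 with z = 2.576.
Half-width: 2.576 × 3.42 = 8.81.
-7.1 − 8.81 = -15.91; -7.1 + 8.81 = 1.71.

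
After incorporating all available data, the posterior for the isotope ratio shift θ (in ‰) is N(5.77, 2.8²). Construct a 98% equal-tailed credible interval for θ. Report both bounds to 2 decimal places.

[-0.74, 12.28]

The posterior is symmetric, so the 98% equal-tailed interval is θ = 5.77 ± z·2.8 with z = 2.326.
Half-width: 2.326 × 2.8 = 6.51.
5.77 − 6.51 = -0.74; 5.77 + 6.51 = 12.28.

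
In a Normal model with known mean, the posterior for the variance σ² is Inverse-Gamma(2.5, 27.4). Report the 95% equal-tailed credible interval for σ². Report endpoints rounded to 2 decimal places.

Inverse-Gamma(2.5, 27.4) quantiles: F⁻¹(0.025) and F⁻¹(0.975).
Equivalently, 1/σ² ~ Gamma(2.5, rate = 27.4); invert its 0.975 and 0.025 quantiles.
Posterior mean ≈ 18.27, SD ≈ 25.83; a Normal approximation gives roughly [-32.37, 68.90].
Exact: lower = 4.27; upper = 65.93.

[4.27, 65.93]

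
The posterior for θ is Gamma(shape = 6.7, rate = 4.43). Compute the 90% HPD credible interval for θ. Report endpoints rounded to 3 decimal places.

The posterior is unimodal and skewed, so the HPD interval has equal density at both endpoints and is the shortest 90% interval.
Solving f(0.584) = f(2.407) with F(2.407) − F(0.584) = 0.90 gives [0.584, 2.407].
For comparison, the equal-tailed interval is [0.695, 2.584]; the HPD is narrower and shifted toward the mode.

[0.584, 2.407]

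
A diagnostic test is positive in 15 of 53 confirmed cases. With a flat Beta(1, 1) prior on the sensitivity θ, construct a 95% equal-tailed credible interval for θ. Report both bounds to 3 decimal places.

Posterior: Beta(1+15, 1+38) = Beta(16, 39).
Equal-tailed 95% interval: the 0.025 and 0.975 quantiles of Beta(16, 39).
Posterior mean ≈ 0.291, SD ≈ 0.061; a Normal approximation gives roughly [0.172, 0.410].
Exact: F⁻¹(0.025) = 0.180; F⁻¹(0.975) = 0.416.

[0.180, 0.416]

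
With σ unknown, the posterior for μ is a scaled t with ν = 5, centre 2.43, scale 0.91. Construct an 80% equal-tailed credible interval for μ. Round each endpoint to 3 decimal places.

[1.087, 3.773]

The t_5 distribution is symmetric; the 80% interval is 2.43 ± t·0.91 with t_{0.9,5} = 1.476.
Half-width: 1.476 × 0.91 = 1.343.
2.43 − 1.343 = 1.087; 2.43 + 1.343 = 3.773.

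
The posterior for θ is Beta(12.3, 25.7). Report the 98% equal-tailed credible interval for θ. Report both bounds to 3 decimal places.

Posterior: Beta(12.3, 25.7).
Equal-tailed 98% interval: the 0.01 and 0.99 quantiles of Beta(12.3, 25.7).
Posterior mean ≈ 0.324, SD ≈ 0.075; a Normal approximation gives roughly [0.149, 0.498].
Exact: F⁻¹(0.01) = 0.166; F⁻¹(0.99) = 0.509.

[0.166, 0.509]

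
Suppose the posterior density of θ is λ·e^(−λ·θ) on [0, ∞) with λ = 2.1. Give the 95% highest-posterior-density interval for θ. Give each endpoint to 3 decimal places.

The exponential density is strictly decreasing on [0, ∞), so the HPD interval is anchored at 0: [0, q] with P(θ ≤ q) = 0.95.
q = −ln(1 − 0.95) / 2.1 = 2.9957 / 2.1 = 1.427.

[0.000, 1.427]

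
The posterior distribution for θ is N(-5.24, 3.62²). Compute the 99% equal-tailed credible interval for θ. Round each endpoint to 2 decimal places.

[-14.56, 4.08]

The posterior is symmetric, so the 99% equal-tailed interval is θ = -5.24 ± z·3.62 with z = 2.576.
Half-width: 2.576 × 3.62 = 9.32.
-5.24 − 9.32 = -14.56; -5.24 + 9.32 = 4.08.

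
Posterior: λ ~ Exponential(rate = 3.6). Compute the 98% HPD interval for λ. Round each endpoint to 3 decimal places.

The exponential density is strictly decreasing on [0, ∞), so the HPD interval is anchored at 0: [0, q] with P(λ ≤ q) = 0.98.
q = −ln(1 − 0.98) / 3.6 = 3.9120 / 3.6 = 1.087.

[0.000, 1.087]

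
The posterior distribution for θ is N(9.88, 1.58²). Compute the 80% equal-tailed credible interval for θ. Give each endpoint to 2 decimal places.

The posterior is symmetric, so the 80% equal-tailed interval is θ = 9.88 ± z·1.58 with z = 1.282.
Half-width: 1.282 × 1.58 = 2.02.
9.88 − 2.02 = 7.86; 9.88 + 2.02 = 11.90.

[7.86, 11.90]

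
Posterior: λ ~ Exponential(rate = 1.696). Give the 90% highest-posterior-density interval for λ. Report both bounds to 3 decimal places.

The exponential density is strictly decreasing on [0, ∞), so the HPD interval is anchored at 0: [0, q] with P(λ ≤ q) = 0.90.
q = −ln(1 − 0.90) / 1.696 = 2.3026 / 1.696 = 1.358.

[0.000, 1.358]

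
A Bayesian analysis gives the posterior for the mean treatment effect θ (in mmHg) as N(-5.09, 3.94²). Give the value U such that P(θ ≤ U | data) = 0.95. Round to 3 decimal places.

1.391

Need U with P(θ ≤ U) = 0.95: U = -5.09 + z_{0.05}·3.94.
z = 1.645; U = -5.09 + 1.645 × 3.94 = 1.391.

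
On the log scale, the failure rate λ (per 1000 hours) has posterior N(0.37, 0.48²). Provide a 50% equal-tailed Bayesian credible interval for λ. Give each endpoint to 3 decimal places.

[1.047, 2.001]

On the log scale the 50% interval is 0.37 ± 0.674 × 0.48 = [0.0462, 0.6938].
Exponentiate: [e^0.0462, e^0.6938] = [1.047, 2.001].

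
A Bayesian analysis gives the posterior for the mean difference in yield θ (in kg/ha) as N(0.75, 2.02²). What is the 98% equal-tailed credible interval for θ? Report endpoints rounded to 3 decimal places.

[-3.949, 5.449]

The posterior is symmetric, so the 98% equal-tailed interval is θ = 0.75 ± z·2.02 with z = 2.326.
Half-width: 2.326 × 2.02 = 4.699.
0.75 − 4.699 = -3.949; 0.75 + 4.699 = 5.449.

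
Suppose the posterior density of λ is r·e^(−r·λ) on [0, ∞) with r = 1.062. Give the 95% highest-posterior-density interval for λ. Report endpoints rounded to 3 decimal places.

[0.000, 2.821]

The exponential density is strictly decreasing on [0, ∞), so the HPD interval is anchored at 0: [0, q] with P(λ ≤ q) = 0.95.
q = −ln(1 − 0.95) / 1.062 = 2.9957 / 1.062 = 2.821.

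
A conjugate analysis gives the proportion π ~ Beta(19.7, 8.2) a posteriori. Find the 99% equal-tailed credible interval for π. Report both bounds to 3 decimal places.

Posterior: Beta(19.7, 8.2).
Equal-tailed 99% interval: the 0.005 and 0.995 quantiles of Beta(19.7, 8.2).
Posterior mean ≈ 0.706, SD ≈ 0.085; a Normal approximation gives roughly [0.488, 0.924].
Exact: F⁻¹(0.005) = 0.468; F⁻¹(0.995) = 0.891.

[0.468, 0.891]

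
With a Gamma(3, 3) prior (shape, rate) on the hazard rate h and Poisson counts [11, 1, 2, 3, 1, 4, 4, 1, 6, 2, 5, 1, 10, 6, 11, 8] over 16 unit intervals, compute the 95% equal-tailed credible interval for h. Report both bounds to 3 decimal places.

[3.292, 5.124]

Posterior: Gamma(3+76, 3+16) = Gamma(79, 19) (shape, rate).
Equal-tailed 95% interval: Gamma(79, 19) quantiles at 0.025 and 0.975.
Posterior mean ≈ 4.158, SD ≈ 0.468; a Normal approximation gives roughly [3.241, 5.075].
Exact: lower = 3.292; upper = 5.124.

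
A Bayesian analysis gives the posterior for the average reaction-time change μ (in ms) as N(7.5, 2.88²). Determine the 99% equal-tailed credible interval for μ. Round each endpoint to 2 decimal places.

[0.08, 14.92]

The posterior is symmetric, so the 99% equal-tailed interval is μ = 7.5 ± z·2.88 with z = 2.576.
Half-width: 2.576 × 2.88 = 7.42.
7.5 − 7.42 = 0.08; 7.5 + 7.42 = 14.92.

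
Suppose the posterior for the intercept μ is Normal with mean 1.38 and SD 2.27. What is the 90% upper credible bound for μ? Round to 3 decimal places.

Need U with P(μ ≤ U) = 0.90: U = 1.38 + z_{0.1}·2.27.
z = 1.282; U = 1.38 + 1.282 × 2.27 = 4.289.

4.289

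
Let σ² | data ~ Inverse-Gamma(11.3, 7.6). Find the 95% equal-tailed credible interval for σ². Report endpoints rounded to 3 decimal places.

Inverse-Gamma(11.3, 7.6) quantiles: F⁻¹(0.025) and F⁻¹(0.975).
Equivalently, 1/σ² ~ Gamma(11.3, rate = 7.6); invert its 0.975 and 0.025 quantiles.
Posterior mean ≈ 0.738, SD ≈ 0.242; a Normal approximation gives roughly [0.264, 1.212].
Exact: lower = 0.405; upper = 1.333.

[0.405, 1.333]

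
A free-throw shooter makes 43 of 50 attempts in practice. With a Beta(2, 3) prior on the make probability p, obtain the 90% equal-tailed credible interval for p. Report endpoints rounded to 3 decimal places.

[0.727, 0.896]

Posterior: Beta(2+43, 3+7) = Beta(45, 10).
Equal-tailed 90% interval: the 0.05 and 0.95 quantiles of Beta(45, 10).
Posterior mean ≈ 0.818, SD ≈ 0.052; a Normal approximation gives roughly [0.733, 0.903].
Exact: F⁻¹(0.05) = 0.727; F⁻¹(0.95) = 0.896.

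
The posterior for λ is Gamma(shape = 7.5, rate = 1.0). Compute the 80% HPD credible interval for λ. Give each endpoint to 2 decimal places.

The posterior is unimodal and skewed, so the HPD interval has equal density at both endpoints and is the shortest 80% interval.
Solving f(3.73) = f(10.39) with F(10.39) − F(3.73) = 0.80 gives [3.73, 10.39].
For comparison, the equal-tailed interval is [4.27, 11.15]; the HPD is narrower and shifted toward the mode.

[3.73, 10.39]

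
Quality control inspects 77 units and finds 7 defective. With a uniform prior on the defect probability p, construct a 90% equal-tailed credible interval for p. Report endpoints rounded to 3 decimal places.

[0.052, 0.162]

Posterior: Beta(1+7, 1+70) = Beta(8, 71).
Equal-tailed 90% interval: the 0.05 and 0.95 quantiles of Beta(8, 71).
Posterior mean ≈ 0.101, SD ≈ 0.034; a Normal approximation gives roughly [0.046, 0.157].
Exact: F⁻¹(0.05) = 0.052; F⁻¹(0.95) = 0.162.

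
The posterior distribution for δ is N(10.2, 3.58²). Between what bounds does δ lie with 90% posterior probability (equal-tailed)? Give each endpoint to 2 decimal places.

The posterior is symmetric, so the 90% equal-tailed interval is δ = 10.2 ± z·3.58 with z = 1.645.
Half-width: 1.645 × 3.58 = 5.89.
10.2 − 5.89 = 4.31; 10.2 + 5.89 = 16.09.

[4.31, 16.09]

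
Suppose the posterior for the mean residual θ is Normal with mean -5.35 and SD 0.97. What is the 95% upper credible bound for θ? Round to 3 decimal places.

Need U with P(θ ≤ U) = 0.95: U = -5.35 + z_{0.05}·0.97.
z = 1.645; U = -5.35 + 1.645 × 0.97 = -3.754.

-3.754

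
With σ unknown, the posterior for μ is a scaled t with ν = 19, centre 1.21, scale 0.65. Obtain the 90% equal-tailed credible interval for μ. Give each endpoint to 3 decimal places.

The t_19 distribution is symmetric; the 90% interval is 1.21 ± t·0.65 with t_{0.95,19} = 1.729.
Half-width: 1.729 × 0.65 = 1.124.
1.21 − 1.124 = 0.086; 1.21 + 1.124 = 2.334.

[0.086, 2.334]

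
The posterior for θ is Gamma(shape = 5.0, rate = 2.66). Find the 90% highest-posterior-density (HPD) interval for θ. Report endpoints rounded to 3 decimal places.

The posterior is unimodal and skewed, so the HPD interval has equal density at both endpoints and is the shortest 90% interval.
Solving f(0.567) = f(3.141) with F(3.141) − F(0.567) = 0.90 gives [0.567, 3.141].
For comparison, the equal-tailed interval is [0.741, 3.441]; the HPD is narrower and shifted toward the mode.

[0.567, 3.141]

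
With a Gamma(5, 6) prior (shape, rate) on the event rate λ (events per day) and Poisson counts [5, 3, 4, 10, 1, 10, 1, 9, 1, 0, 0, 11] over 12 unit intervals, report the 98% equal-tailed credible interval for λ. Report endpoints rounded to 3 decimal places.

Posterior: Gamma(5+55, 6+12) = Gamma(60, 18) (shape, rate).
Equal-tailed 98% interval: Gamma(60, 18) quantiles at 0.01 and 0.99.
Posterior mean ≈ 3.333, SD ≈ 0.430; a Normal approximation gives roughly [2.332, 4.334].
Exact: lower = 2.415; upper = 4.415.

[2.415, 4.415]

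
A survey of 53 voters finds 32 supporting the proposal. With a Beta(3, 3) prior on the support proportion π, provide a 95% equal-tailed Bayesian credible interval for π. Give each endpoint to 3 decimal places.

[0.466, 0.714]

Posterior: Beta(3+32, 3+21) = Beta(35, 24).
Equal-tailed 95% interval: the 0.025 and 0.975 quantiles of Beta(35, 24).
Posterior mean ≈ 0.593, SD ≈ 0.063; a Normal approximation gives roughly [0.469, 0.718].
Exact: F⁻¹(0.025) = 0.466; F⁻¹(0.975) = 0.714.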